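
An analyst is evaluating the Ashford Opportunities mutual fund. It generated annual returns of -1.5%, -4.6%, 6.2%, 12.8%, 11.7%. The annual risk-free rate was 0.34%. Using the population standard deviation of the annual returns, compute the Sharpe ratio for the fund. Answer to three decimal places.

Mean return μ = 24.60 / 5 = 4.9200%
Σ(r − μ)² = 241.5480; population σ = √(241.5480/5) = 6.9505%
Sharpe = (μ − rf) / σ = (4.9200 − 0.34) / 6.9505 = 4.5800 / 6.9505 = 0.6589

0.659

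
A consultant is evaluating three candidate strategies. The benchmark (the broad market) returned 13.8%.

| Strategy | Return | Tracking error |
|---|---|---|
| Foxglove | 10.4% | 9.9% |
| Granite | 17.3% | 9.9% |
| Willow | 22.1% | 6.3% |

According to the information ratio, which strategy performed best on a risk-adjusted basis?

Willow

Foxglove: IR = (10.4% − 13.8%) / 9.9% = -0.343
Granite: IR = (17.3% − 13.8%) / 9.9% = 0.354
Willow: IR = (22.1% − 13.8%) / 6.3% = 1.317
Highest: Willow (1.317).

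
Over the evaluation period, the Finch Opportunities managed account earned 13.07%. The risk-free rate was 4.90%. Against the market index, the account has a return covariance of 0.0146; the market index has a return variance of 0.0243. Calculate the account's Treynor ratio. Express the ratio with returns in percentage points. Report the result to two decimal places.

β = Cov / Var = 0.0146 / 0.0243 = 0.6008
Treynor = (Rp − Rf) / β = (13.07% − 4.90%) / 0.6008 = 8.17 / 0.6008 = 13.5985

13.60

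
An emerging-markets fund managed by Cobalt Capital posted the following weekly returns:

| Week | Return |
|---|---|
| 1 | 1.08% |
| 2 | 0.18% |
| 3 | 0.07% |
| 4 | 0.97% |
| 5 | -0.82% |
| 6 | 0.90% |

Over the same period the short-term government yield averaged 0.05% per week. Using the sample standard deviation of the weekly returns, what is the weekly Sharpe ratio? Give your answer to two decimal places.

r̄ = (1.08 + 0.18 + 0.07 + 0.97 − 0.82 + 0.9) / 6 = 2.380 / 6 = 0.3967%
Σ(r − r̄)² = (1.08 − 0.3967)² + (0.18 − 0.3967)² + … = 2.6829
sample σ = √(2.6829 / 5) = √0.5366 = 0.7325%
Sharpe = (r̄ − rf) / σ = (0.3967 − 0.05) / 0.7325 = 0.3467 / 0.7325 = 0.4733

0.47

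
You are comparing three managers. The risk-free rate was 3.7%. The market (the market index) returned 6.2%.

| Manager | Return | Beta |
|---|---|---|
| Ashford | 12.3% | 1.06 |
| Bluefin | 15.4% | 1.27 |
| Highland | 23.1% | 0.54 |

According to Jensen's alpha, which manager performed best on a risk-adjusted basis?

Highland

Ashford: α = 12.3% − [3.7% + 1.06 × (6.2% − 3.7%)] = 5.950
Bluefin: α = 15.4% − [3.7% + 1.27 × (6.2% − 3.7%)] = 8.525
Highland: α = 23.1% − [3.7% + 0.54 × (6.2% − 3.7%)] = 18.050
Highest: Highland (18.050).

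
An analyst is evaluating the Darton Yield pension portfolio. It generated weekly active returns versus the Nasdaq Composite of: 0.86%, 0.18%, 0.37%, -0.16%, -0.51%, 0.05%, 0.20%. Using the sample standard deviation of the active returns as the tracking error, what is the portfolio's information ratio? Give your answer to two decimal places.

0.33

Mean return r̄ = 0.990 / 7 = 0.1414%
Σ(r − r̄)² = (0.86 − 0.1414)² + (0.18 − 0.1414)² + (0.37 − 0.1414)² + … = 1.0971
sample σ = √(1.0971 / 6) = √0.1829 = 0.4277%
IR = r̄ / tracking error = 0.1414 / 0.4277 = 0.3306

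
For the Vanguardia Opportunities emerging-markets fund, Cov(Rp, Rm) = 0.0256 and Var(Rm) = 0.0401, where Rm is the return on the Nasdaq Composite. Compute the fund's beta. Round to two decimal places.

0.64

β = Cov(Rp, Rm) / Var(Rm) = 0.0256 / 0.0401 = 0.6384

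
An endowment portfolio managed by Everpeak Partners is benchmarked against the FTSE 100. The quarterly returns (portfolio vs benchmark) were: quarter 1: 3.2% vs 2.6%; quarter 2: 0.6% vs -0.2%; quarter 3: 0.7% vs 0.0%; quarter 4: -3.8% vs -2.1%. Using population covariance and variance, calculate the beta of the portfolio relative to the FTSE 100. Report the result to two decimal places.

r̄p = 0.1750%,  r̄m = 0.0750%
Cov = Σ(rp − r̄p)(rm − r̄m) / 4 = 4.0319
Var(rm) = Σ(rm − r̄m)² / 4 = 2.7969
β = Cov / Var = 4.0319 / 2.7969 = 1.4416

1.44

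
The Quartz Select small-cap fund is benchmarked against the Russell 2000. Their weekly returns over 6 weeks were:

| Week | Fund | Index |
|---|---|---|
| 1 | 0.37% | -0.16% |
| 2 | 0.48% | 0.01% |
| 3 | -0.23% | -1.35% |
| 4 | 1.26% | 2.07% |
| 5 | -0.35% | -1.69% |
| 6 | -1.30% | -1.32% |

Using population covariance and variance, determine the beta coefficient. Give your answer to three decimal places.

0.541

r̄p = 0.0383%,  r̄m = -0.4067%
Cov = Σ(rp − r̄p)(rm − r̄m) / 6 = 0.8776
Var(rm) = Σ(rm − r̄m)² / 6 = 1.6232
β = Cov / Var = 0.8776 / 1.6232 = 0.5407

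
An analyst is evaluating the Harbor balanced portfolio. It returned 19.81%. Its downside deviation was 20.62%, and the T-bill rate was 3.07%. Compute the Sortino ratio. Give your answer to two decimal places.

Sortino = (Rp − Rf) / σd = (19.81% − 3.07%) / 20.62% = 16.74% / 20.62% = 0.8118

0.81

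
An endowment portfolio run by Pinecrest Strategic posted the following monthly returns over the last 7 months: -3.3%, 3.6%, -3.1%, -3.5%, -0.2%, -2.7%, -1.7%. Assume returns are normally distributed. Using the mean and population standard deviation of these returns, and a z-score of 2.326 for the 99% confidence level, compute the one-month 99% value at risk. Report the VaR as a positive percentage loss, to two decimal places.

r̄ = (-3.3 + 3.6 − 3.1 − 3.5 − 0.2 − 2.7 − 1.7) / 7 = -10.90 / 7 = -1.5571%
Σ(r − r̄)² = 38.9571; population σ = √(38.9571/7) = 2.3591%
VaR = −(r̄ − z·σ) = −(-1.5571 − 2.326 × 2.3591) = −(-7.0444) = 7.0444%

7.04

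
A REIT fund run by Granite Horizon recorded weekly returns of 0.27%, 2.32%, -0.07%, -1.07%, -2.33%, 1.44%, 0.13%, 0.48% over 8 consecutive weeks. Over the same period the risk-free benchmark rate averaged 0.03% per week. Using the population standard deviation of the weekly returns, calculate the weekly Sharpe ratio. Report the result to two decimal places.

Mean return r̄ = 1.170 / 8 = 0.1463%
Population σ = √[Σ(r − r̄)² / 8] = √[14.1838 / 8] = √1.7730 = 1.3315%
Sharpe = (r̄ − rf) / σ = (0.1463 − 0.03) / 1.3315 = 0.1163 / 1.3315 = 0.0873

0.09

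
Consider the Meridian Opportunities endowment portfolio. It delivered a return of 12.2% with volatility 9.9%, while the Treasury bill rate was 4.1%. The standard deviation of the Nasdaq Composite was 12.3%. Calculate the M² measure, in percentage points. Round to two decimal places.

14.16

Sharpe = (Rp − Rf) / σp = (12.2% − 4.1%) / 9.9% = 0.8182
M² = Rf + Sharpe × σm = 4.1% + 0.8182 × 12.3% = 14.1639%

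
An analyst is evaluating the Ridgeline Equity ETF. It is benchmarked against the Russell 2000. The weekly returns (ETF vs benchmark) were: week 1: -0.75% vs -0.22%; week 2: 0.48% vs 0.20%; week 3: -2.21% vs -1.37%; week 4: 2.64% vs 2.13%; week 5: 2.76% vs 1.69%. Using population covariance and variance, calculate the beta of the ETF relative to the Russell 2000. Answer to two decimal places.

r̄p = 0.5840%,  r̄m = 0.4860%
Cov = Σ(rp − r̄p)(rm − r̄m) / 5 = 2.4314
Var(rm) = Σ(rm − r̄m)² / 5 = 1.6355
β = Cov / Var = 2.4314 / 1.6355 = 1.4866

1.49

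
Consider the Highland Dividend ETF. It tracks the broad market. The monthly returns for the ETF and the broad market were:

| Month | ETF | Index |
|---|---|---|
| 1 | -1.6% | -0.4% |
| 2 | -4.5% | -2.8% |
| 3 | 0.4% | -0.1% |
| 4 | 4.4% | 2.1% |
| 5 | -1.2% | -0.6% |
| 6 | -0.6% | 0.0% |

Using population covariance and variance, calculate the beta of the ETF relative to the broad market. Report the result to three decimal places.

1.816

r̄p = -0.5167%,  r̄m = -0.3000%
Cov = Σ(rp − r̄p)(rm − r̄m) / 6 = 3.7050
Var(rm) = Σ(rm − r̄m)² / 6 = 2.0400
β = Cov / Var = 3.7050 / 2.0400 = 1.8162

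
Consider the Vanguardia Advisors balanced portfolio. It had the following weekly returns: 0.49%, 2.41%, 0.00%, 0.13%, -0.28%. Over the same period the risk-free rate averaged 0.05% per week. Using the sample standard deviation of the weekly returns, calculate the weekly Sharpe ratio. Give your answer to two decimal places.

Mean return μ = 2.750 / 5 = 0.5500%
Sample σ = √[Σ(r − μ)² / 4] = √[4.6310 / 4] = √1.1578 = 1.0760%
Sharpe = (μ − rf) / σ = (0.5500 − 0.05) / 1.0760 = 0.5000 / 1.0760 = 0.4647

0.46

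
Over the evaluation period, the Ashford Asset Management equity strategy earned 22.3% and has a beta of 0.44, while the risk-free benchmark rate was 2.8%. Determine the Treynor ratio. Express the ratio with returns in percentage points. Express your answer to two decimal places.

44.32

Treynor = (Rp − Rf) / β = (22.3% − 2.8%) / 0.44 = 19.50 / 0.44 = 44.3182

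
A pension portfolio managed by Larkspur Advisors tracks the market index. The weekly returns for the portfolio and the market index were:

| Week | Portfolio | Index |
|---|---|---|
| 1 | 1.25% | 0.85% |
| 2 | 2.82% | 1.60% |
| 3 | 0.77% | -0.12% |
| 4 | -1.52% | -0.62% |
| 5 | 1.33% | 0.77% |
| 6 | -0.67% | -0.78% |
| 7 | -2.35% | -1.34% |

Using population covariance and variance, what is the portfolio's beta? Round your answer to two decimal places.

r̄p = 0.2329%,  r̄m = 0.0514%
Cov = Σ(rp − r̄p)(rm − r̄m) / 7 = 1.5766
Var(rm) = Σ(rm − r̄m)² / 7 = 0.9514
β = Cov / Var = 1.5766 / 0.9514 = 1.6571

1.66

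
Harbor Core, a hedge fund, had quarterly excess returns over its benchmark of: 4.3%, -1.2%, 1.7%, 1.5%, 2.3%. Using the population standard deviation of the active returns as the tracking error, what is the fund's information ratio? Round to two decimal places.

0.97

Mean return r̄ = 8.60 / 5 = 1.7200%
Population σ = √[Σ(r − r̄)² / 5] = √[15.5680 / 5] = √3.1136 = 1.7645%
IR = r̄ / tracking error = 1.7200 / 1.7645 = 0.9748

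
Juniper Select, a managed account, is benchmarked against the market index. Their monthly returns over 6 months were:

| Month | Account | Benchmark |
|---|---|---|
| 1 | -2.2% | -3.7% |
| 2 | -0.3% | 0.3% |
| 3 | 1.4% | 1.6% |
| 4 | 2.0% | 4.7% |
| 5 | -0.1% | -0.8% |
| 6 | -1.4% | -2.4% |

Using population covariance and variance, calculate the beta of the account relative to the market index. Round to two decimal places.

r̄p = -0.1000%,  r̄m = -0.0500%
Cov = Σ(rp − r̄p)(rm − r̄m) / 6 = 3.8500
Var(rm) = Σ(rm − r̄m)² / 6 = 7.4692
β = Cov / Var = 3.8500 / 7.4692 = 0.5155

0.52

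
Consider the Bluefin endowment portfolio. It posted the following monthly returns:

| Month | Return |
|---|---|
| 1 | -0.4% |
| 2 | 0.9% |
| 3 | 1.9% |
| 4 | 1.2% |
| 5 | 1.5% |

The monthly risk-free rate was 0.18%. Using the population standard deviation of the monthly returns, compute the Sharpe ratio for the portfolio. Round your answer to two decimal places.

Mean return μ = 5.10 / 5 = 1.0200%
Population std dev = √[3.0680 / 5] = 0.7833%
Sharpe = (μ − rf) / σ = (1.0200 − 0.18) / 0.7833 = 0.8400 / 0.7833 = 1.0724

1.07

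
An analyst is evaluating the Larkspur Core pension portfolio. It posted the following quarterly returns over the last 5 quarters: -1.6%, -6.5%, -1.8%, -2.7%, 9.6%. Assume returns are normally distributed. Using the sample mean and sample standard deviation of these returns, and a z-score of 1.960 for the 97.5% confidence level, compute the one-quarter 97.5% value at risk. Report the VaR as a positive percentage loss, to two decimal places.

Mean return r̄ = -3.00 / 5 = -0.6000%
Sample σ = √[Σ(r − r̄)² / 4] = √[145.7000 / 4] = √36.4250 = 6.0353%
VaR = −(r̄ − z·σ) = −(-0.6000 − 1.960 × 6.0353) = −(-12.4292) = 12.4292%

12.43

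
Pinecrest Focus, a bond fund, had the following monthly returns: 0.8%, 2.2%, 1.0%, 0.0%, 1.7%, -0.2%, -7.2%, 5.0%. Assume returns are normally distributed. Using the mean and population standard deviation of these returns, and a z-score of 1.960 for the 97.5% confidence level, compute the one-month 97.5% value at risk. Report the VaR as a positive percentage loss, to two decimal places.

μ = (0.8 + 2.2 + 1 + 0 + 1.7 − 0.2 − 7.2 + 5) / 8 = 3.30 / 8 = 0.4125%
Σ(r − μ)² = (0.8 − 0.4125)² + (2.2 − 0.4125)² + … = 84.8888
σ = √[84.8888 / 8] = 3.2575%
VaR = −(μ − z·σ) = −(0.4125 − 1.960 × 3.2575) = −(-5.9722) = 5.9722%

5.97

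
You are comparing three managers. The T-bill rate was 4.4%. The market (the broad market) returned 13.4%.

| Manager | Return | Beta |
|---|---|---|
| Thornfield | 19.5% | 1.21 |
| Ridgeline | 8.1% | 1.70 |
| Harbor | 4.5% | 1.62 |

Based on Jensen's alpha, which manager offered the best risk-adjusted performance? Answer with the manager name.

Thornfield

Thornfield: α = 19.5% − [4.4% + 1.21 × (13.4% − 4.4%)] = 4.210
Ridgeline: α = 8.1% − [4.4% + 1.70 × (13.4% − 4.4%)] = -11.600
Harbor: α = 4.5% − [4.4% + 1.62 × (13.4% − 4.4%)] = -14.480
Highest: Thornfield (4.210).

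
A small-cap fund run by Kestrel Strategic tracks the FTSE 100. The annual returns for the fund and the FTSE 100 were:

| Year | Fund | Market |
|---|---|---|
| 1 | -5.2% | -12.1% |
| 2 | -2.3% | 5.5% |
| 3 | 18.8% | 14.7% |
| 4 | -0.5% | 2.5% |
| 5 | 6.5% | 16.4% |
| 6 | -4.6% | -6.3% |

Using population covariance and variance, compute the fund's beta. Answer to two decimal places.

r̄p = 2.1167%,  r̄m = 3.4500%
Cov = Σ(rp − r̄p)(rm − r̄m) / 6 = 69.5242
Var(rm) = Σ(rm − r̄m)² / 6 = 106.0392
β = Cov / Var = 69.5242 / 106.0392 = 0.6556

0.66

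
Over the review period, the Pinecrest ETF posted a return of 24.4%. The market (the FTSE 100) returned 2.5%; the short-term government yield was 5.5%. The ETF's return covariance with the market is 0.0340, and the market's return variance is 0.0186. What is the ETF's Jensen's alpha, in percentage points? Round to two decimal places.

24.38

β = Cov / Var = 0.0340 / 0.0186 = 1.8280
E[R] = Rf + β(Rm − Rf) = 5.5% + 1.8280 × (2.5% − 5.5%) = 0.0160%
α = Rp − E[R] = 24.4% − 0.0160% = 24.3840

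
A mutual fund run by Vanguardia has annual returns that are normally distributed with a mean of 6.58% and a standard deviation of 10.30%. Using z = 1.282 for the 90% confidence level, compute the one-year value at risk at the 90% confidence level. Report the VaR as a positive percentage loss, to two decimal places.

VaR (as % loss) = −(μ − z·σ) = −(6.58% − 1.282 × 10.30%) = −(-6.6246%) = 6.6246%

6.62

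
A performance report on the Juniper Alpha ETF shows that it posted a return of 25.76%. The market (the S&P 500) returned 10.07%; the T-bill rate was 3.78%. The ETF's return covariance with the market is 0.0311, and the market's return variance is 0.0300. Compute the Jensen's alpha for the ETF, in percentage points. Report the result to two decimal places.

15.46

β = Cov / Var = 0.0311 / 0.0300 = 1.0367
E[R] = Rf + β(Rm − Rf) = 3.78% + 1.0367 × (10.07% − 3.78%) = 10.3008%
α = Rp − E[R] = 25.76% − 10.3008% = 15.4592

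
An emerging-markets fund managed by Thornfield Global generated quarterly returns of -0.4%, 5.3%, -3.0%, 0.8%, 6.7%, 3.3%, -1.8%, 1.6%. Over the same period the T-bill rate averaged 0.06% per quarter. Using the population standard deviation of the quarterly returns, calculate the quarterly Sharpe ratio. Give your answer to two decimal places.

0.48

r̄ = (-0.4 + 5.3 − 3 + 0.8 + 6.7 + 3.3 − 1.8 + 1.6) / 8 = 12.50 / 8 = 1.5625%
Population σ = √[Σ(r − r̄)² / 8] = √[79.9388 / 8] = √9.9924 = 3.1611%
Sharpe = (r̄ − rf) / σ = (1.5625 − 0.06) / 3.1611 = 1.5025 / 3.1611 = 0.4753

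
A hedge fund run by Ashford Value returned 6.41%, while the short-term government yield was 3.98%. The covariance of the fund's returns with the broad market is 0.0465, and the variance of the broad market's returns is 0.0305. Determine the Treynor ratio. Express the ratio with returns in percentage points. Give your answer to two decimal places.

1.59

β = Cov / Var = 0.0465 / 0.0305 = 1.5246
Treynor = (Rp − Rf) / β = (6.41% − 3.98%) / 1.5246 = 2.43 / 1.5246 = 1.5939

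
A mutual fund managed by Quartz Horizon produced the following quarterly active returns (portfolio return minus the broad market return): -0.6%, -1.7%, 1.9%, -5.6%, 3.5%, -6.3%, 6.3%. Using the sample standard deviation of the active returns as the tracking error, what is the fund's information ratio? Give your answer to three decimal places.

-0.077

Mean return μ = -2.50 / 7 = -0.3571%
Σ(r − μ)² = 128.9571; sample σ = √(128.9571/6) = 4.6360%
IR = μ / tracking error = -0.3571 / 4.6360 = -0.0770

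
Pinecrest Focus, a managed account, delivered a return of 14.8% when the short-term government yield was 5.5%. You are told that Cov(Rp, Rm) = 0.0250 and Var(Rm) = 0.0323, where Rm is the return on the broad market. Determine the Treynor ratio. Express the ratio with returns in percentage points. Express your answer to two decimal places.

β = Cov / Var = 0.0250 / 0.0323 = 0.7740
Treynor = (Rp − Rf) / β = (14.8% − 5.5%) / 0.7740 = 9.30 / 0.7740 = 12.0155

12.02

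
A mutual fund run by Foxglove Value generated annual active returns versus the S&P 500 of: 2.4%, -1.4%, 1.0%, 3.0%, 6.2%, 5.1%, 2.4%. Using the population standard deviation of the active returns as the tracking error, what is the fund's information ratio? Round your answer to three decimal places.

1.147

Mean return r̄ = 18.70 / 7 = 2.6714%
Population std dev = √[37.9743 / 7] = 2.3291%
IR = r̄ / tracking error = 2.6714 / 2.3291 = 1.1470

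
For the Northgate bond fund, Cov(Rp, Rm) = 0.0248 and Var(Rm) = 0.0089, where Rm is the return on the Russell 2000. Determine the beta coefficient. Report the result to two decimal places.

β = Cov(Rp, Rm) / Var(Rm) = 0.0248 / 0.0089 = 2.7865

2.79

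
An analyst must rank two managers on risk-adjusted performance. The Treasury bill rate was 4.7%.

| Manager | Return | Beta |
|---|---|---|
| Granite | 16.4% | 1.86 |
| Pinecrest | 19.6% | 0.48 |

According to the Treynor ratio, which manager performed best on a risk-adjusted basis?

Granite: Treynor = (16.4% − 4.7%) / 1.86 = 6.290
Pinecrest: Treynor = (19.6% − 4.7%) / 0.48 = 31.042
Highest: Pinecrest (31.042).

Pinecrest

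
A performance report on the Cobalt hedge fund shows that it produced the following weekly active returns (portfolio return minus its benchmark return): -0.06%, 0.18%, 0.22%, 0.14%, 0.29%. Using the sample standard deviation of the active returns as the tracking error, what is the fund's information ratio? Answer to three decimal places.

1.168

r̄ = (-0.06 + 0.18 + 0.22 + 0.14 + 0.29) / 5 = 0.1540%
Sample σ = √[Σ(r − r̄)² / 4] = √[0.0695 / 4] = √0.0174 = 0.1319%
IR = r̄ / tracking error = 0.1540 / 0.1319 = 1.1676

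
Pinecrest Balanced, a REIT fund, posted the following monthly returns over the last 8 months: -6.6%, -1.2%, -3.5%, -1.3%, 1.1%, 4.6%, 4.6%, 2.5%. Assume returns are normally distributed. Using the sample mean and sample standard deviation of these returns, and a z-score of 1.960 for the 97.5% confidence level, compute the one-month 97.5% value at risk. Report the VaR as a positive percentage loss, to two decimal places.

7.70

μ = (-6.6 − 1.2 − 3.5 − 1.3 + 1.1 + 4.6 + 4.6 + 2.5) / 8 = 0.20 / 8 = 0.0250%
Sample std dev = √[108.7150 / 7] = 3.9409%
VaR = −(μ − z·σ) = −(0.0250 − 1.960 × 3.9409) = −(-7.6992) = 7.6992%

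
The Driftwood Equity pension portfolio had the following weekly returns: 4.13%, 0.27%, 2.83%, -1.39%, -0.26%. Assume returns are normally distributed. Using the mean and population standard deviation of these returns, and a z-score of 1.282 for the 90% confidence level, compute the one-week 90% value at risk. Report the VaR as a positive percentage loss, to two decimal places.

r̄ = (4.13 + 0.27 + 2.83 − 1.39 − 0.26) / 5 = 1.1160%
Σ(r − r̄)² = 20.9111; population σ = √(20.9111/5) = 2.0450%
VaR = −(r̄ − z·σ) = −(1.1160 − 1.282 × 2.0450) = −(-1.5057) = 1.5057%

1.51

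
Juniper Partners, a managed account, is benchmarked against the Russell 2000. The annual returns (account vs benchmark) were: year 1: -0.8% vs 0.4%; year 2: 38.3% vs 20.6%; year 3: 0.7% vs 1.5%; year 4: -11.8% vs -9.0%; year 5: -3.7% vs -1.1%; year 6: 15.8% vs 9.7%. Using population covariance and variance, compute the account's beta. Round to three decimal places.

r̄p = 6.4167%,  r̄m = 3.6833%
Cov = Σ(rp − r̄p)(rm − r̄m) / 6 = 151.9053
Var(rm) = Σ(rm − r̄m)² / 6 = 86.9447
β = Cov / Var = 151.9053 / 86.9447 = 1.7471

1.747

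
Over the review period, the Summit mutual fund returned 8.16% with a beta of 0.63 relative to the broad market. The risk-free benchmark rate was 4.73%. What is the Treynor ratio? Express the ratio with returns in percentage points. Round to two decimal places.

Treynor = (Rp − Rf) / β = (8.16% − 4.73%) / 0.63 = 3.43 / 0.63 = 5.4444

5.44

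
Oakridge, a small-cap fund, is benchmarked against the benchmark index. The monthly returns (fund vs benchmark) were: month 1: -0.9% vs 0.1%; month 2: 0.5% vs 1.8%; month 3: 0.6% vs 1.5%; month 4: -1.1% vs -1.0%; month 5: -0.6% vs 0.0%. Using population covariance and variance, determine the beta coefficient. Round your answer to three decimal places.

r̄p = -0.3000%,  r̄m = 0.4800%
Cov = Σ(rp − r̄p)(rm − r̄m) / 5 = 0.7060
Var(rm) = Σ(rm − r̄m)² / 5 = 1.0696
β = Cov / Var = 0.7060 / 1.0696 = 0.6601

0.660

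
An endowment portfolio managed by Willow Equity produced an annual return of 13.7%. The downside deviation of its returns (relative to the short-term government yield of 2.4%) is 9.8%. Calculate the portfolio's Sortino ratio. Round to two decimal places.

1.15

Sortino = (Rp − Rf) / σd = (13.7% − 2.4%) / 9.8% = 11.30% / 9.8% = 1.1531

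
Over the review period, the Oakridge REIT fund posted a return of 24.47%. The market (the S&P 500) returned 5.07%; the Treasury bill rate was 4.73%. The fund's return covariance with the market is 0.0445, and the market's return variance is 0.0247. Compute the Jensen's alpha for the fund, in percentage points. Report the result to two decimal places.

β = Cov / Var = 0.0445 / 0.0247 = 1.8016
E[R] = Rf + β(Rm − Rf) = 4.73% + 1.8016 × (5.07% − 4.73%) = 5.3425%
α = Rp − E[R] = 24.47% − 5.3425% = 19.1275

19.13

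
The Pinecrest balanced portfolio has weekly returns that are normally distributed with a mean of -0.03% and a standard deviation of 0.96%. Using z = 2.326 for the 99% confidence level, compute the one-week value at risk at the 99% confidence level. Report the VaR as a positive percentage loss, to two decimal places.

VaR (as % loss) = −(μ − z·σ) = −(-0.03% − 2.326 × 0.96%) = −(-2.26296%) = 2.26296%

2.26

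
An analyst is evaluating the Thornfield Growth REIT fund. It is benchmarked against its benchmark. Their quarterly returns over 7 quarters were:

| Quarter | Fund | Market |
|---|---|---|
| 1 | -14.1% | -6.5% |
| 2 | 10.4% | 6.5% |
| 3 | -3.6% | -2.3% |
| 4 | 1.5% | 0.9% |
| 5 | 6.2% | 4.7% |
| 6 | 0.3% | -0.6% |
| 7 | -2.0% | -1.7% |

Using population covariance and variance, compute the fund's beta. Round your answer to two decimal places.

1.74

r̄p = -0.1857%,  r̄m = 0.1429%
Cov = Σ(rp − r̄p)(rm − r̄m) / 7 = 28.7751
Var(rm) = Σ(rm − r̄m)² / 7 = 16.5424
β = Cov / Var = 28.7751 / 16.5424 = 1.7395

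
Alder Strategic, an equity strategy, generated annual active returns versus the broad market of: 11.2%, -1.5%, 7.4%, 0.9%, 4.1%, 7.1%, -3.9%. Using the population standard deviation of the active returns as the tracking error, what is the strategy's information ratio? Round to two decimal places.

r̄ = (11.2 − 1.5 + 7.4 + 0.9 + 4.1 + 7.1 − 3.9) / 7 = 25.30 / 7 = 3.6143%
Σ(r − r̄)² = (11.2 − 3.6143)² + (-1.5 − 3.6143)² + (7.4 − 3.6143)² + … = 174.2486
population σ = √(174.2486 / 7) = √24.8927 = 4.9893%
IR = r̄ / tracking error = 3.6143 / 4.9893 = 0.7244

0.72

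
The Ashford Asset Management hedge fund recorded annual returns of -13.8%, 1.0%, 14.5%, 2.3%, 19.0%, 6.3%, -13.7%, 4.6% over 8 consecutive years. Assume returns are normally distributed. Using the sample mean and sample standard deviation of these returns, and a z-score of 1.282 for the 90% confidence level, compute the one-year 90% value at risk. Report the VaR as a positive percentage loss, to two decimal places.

12.53

r̄ = (-13.8 + 1 + 14.5 + 2.3 + 19 + 6.3 − 13.7 + 4.6) / 8 = 20.20 / 8 = 2.5250%
Sample σ = √[Σ(r − r̄)² / 7] = √[965.5150 / 7] = √137.9307 = 11.7444%
VaR = −(r̄ − z·σ) = −(2.5250 − 1.282 × 11.7444) = −(-12.5313) = 12.5313%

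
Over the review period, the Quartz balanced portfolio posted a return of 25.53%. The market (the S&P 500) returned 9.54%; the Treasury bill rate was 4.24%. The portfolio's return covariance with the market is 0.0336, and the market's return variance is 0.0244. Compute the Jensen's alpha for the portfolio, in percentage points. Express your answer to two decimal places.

13.99

β = Cov / Var = 0.0336 / 0.0244 = 1.3770
E[R] = Rf + β(Rm − Rf) = 4.24% + 1.3770 × (9.54% − 4.24%) = 11.5381%
α = Rp − E[R] = 25.53% − 11.5381% = 13.9919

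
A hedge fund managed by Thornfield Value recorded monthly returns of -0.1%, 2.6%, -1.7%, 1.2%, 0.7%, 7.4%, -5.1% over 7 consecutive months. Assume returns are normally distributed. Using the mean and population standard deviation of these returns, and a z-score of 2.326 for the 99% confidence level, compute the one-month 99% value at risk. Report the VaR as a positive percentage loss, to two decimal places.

Mean return μ = 5.00 / 7 = 0.7143%
Population σ = √[Σ(r − μ)² / 7] = √[88.7886 / 7] = √12.6841 = 3.5615%
VaR = −(μ − z·σ) = −(0.7143 − 2.326 × 3.5615) = −(-7.5697) = 7.5697%

7.57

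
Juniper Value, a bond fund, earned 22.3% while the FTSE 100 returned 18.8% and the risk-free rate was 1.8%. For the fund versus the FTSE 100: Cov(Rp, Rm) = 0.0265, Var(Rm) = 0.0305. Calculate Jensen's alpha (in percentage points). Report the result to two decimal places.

5.73

β = Cov / Var = 0.0265 / 0.0305 = 0.8689
E[R] = Rf + β(Rm − Rf) = 1.8% + 0.8689 × (18.8% − 1.8%) = 16.5713%
α = Rp − E[R] = 22.3% − 16.5713% = 5.7287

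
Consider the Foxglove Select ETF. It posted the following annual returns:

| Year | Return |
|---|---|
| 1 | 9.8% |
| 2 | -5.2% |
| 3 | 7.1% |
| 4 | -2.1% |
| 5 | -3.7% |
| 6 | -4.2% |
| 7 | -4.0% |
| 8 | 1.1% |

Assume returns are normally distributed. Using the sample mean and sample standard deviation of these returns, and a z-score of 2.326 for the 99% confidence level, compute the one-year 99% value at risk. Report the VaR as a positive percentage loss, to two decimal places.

13.37

Mean return r̄ = -1.20 / 8 = -0.1500%
Σ(r − r̄)² = (9.8 − (-0.1500))² + (-5.2 − (-0.1500))² + (7.1 − (-0.1500))² + … = 226.2600
sample σ = √(226.2600 / 7) = √32.3229 = 5.6853%
VaR = −(r̄ − z·σ) = −(-0.1500 − 2.326 × 5.6853) = −(-13.3740) = 13.3740%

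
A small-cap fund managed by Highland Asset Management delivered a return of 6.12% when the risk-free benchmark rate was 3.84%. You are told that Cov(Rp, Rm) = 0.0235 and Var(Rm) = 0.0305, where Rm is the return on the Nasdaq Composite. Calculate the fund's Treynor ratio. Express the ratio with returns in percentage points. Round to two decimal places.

2.96

β = Cov / Var = 0.0235 / 0.0305 = 0.7705
Treynor = (Rp − Rf) / β = (6.12% − 3.84%) / 0.7705 = 2.28 / 0.7705 = 2.9591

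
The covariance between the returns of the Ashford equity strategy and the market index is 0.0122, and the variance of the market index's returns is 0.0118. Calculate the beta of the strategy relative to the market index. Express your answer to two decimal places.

β = Cov(Rp, Rm) / Var(Rm) = 0.0122 / 0.0118 = 1.0339

1.03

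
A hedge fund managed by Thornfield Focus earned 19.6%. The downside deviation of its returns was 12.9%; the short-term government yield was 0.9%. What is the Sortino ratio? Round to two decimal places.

Sortino = (Rp − Rf) / σd = (19.6% − 0.9%) / 12.9% = 18.70% / 12.9% = 1.4496

1.45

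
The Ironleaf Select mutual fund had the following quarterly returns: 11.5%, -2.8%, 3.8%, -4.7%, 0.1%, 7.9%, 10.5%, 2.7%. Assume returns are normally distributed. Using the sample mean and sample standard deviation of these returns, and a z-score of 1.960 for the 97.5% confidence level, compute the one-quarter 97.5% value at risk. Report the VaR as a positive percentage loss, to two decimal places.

8.12

r̄ = (11.5 − 2.8 + 3.8 − 4.7 + 0.1 + 7.9 + 10.5 + 2.7) / 8 = 29.00 / 8 = 3.6250%
Σ(r − r̄)² = 251.4550; sample σ = √(251.4550/7) = 5.9935%
VaR = −(r̄ − z·σ) = −(3.6250 − 1.960 × 5.9935) = −(-8.1223) = 8.1223%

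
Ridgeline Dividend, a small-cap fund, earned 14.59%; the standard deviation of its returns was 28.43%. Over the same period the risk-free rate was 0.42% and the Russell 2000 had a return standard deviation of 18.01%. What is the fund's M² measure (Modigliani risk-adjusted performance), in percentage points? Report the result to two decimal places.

Sharpe = (Rp − Rf) / σp = (14.59% − 0.42%) / 28.43% = 0.4984
M² = Rf + Sharpe × σm = 0.42% + 0.4984 × 18.01% = 9.3962%

9.40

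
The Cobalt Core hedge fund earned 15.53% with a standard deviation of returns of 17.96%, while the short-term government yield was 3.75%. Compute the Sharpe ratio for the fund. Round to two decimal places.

0.66

Sharpe = (Rp − Rf) / σp = (15.53% − 3.75%) / 17.96% = 11.78% / 17.96% = 0.6559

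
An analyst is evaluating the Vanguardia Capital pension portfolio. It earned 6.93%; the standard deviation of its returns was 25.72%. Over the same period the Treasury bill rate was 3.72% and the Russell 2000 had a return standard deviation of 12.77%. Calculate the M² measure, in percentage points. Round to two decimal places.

5.31

Sharpe = (Rp − Rf) / σp = (6.93% − 3.72%) / 25.72% = 0.1248
M² = Rf + Sharpe × σm = 3.72% + 0.1248 × 12.77% = 5.3137%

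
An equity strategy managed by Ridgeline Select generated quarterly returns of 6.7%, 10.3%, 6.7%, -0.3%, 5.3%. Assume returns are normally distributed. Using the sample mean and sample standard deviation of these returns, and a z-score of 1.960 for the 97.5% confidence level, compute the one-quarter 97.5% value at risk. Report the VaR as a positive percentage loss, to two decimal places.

1.81

Mean return r̄ = 28.70 / 5 = 5.7400%
Σ(r − r̄)² = (6.7 − 5.7400)² + (10.3 − 5.7400)² + (6.7 − 5.7400)² + … = 59.3120
sample σ = √(59.3120 / 4) = √14.8280 = 3.8507%
VaR = −(r̄ − z·σ) = −(5.7400 − 1.960 × 3.8507) = −(-1.8074) = 1.8074%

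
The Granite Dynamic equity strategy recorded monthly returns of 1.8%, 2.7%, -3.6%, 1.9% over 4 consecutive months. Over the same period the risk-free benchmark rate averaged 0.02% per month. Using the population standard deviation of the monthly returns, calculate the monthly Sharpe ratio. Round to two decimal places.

Mean return r̄ = 2.80 / 4 = 0.7000%
Population σ = √[Σ(r − r̄)² / 4] = √[25.1400 / 4] = √6.2850 = 2.5070%
Sharpe = (r̄ − rf) / σ = (0.7000 − 0.02) / 2.5070 = 0.6800 / 2.5070 = 0.2712

0.27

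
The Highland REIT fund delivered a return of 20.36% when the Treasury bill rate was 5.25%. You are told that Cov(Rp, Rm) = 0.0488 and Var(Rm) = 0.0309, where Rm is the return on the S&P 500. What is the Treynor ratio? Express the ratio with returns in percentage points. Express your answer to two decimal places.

9.57

β = Cov / Var = 0.0488 / 0.0309 = 1.5793
Treynor = (Rp − Rf) / β = (20.36% − 5.25%) / 1.5793 = 15.11 / 1.5793 = 9.5675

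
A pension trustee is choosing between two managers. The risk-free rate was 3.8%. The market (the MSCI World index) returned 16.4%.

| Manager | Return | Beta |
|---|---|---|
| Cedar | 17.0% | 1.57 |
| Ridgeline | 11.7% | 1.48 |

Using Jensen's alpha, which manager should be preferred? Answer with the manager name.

Cedar: α = 17.0% − [3.8% + 1.57 × (16.4% − 3.8%)] = -6.582
Ridgeline: α = 11.7% − [3.8% + 1.48 × (16.4% − 3.8%)] = -10.748
Highest: Cedar (-6.582).

Cedar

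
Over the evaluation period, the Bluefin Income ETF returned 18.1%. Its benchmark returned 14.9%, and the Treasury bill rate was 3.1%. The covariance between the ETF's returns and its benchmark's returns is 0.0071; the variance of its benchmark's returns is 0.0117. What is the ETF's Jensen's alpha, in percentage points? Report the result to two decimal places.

7.84

β = Cov / Var = 0.0071 / 0.0117 = 0.6068
E[R] = Rf + β(Rm − Rf) = 3.1% + 0.6068 × (14.9% − 3.1%) = 10.2602%
α = Rp − E[R] = 18.1% − 10.2602% = 7.8398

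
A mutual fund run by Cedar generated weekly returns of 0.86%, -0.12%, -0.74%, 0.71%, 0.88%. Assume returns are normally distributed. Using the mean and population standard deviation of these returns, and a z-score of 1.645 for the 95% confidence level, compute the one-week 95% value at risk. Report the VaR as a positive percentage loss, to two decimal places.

0.74

r̄ = (0.86 − 0.12 − 0.74 + 0.71 + 0.88) / 5 = 0.3180%
Σ(r − r̄)² = 2.0745; population σ = √(2.0745/5) = 0.6441%
VaR = −(r̄ − z·σ) = −(0.3180 − 1.645 × 0.6441) = −(-0.7415) = 0.7415%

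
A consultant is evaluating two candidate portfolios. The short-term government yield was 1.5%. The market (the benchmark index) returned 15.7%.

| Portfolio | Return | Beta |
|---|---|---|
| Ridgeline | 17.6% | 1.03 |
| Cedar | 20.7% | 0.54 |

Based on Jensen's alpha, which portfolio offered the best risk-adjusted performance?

Ridgeline: α = 17.6% − [1.5% + 1.03 × (15.7% − 1.5%)] = 1.474
Cedar: α = 20.7% − [1.5% + 0.54 × (15.7% − 1.5%)] = 11.532
Highest: Cedar (11.532).

Cedar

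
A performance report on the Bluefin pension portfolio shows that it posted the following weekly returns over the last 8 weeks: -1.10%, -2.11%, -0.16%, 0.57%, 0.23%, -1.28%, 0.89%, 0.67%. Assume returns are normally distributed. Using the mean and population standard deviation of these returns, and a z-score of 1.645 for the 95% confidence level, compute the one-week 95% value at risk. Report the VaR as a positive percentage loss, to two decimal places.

r̄ = (-1.1 − 2.11 − 0.16 + 0.57 + 0.23 − 1.28 + 0.89 + 0.67) / 8 = -2.290 / 8 = -0.2863%
Σ(r − r̄)² = 8.2894; population σ = √(8.2894/8) = 1.0179%
VaR = −(r̄ − z·σ) = −(-0.2863 − 1.645 × 1.0179) = −(-1.9607) = 1.9607%

1.96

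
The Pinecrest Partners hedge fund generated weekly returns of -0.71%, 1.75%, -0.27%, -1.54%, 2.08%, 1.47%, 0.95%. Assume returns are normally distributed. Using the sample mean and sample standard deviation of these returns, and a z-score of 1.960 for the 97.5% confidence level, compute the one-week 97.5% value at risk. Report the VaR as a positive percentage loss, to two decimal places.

r̄ = (-0.71 + 1.75 − 0.27 − 1.54 + 2.08 + 1.47 + 0.95) / 7 = 3.730 / 7 = 0.5329%
Σ(r − r̄)² = (-0.71 − 0.5329)² + (1.75 − 0.5329)² + … = 11.4133
sample σ = √(11.4133 / 6) = √1.9022 = 1.3792%
VaR = −(r̄ − z·σ) = −(0.5329 − 1.960 × 1.3792) = −(-2.1703) = 2.1703%

2.17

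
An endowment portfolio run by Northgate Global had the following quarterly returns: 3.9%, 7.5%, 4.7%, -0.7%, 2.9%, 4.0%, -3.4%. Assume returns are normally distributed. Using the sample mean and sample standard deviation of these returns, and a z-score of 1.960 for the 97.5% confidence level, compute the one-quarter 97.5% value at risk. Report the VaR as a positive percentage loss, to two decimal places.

4.41

r̄ = (3.9 + 7.5 + 4.7 − 0.7 + 2.9 + 4 − 3.4) / 7 = 18.90 / 7 = 2.7000%
Σ(r − r̄)² = 78.9800; sample σ = √(78.9800/6) = 3.6281%
VaR = −(r̄ − z·σ) = −(2.7000 − 1.960 × 3.6281) = −(-4.4111) = 4.4111%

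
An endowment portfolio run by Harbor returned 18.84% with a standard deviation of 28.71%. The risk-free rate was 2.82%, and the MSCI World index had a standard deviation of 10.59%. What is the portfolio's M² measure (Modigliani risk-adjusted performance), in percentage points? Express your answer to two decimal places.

Sharpe = (Rp − Rf) / σp = (18.84% − 2.82%) / 28.71% = 0.5580
M² = Rf + Sharpe × σm = 2.82% + 0.5580 × 10.59% = 8.7292%

8.73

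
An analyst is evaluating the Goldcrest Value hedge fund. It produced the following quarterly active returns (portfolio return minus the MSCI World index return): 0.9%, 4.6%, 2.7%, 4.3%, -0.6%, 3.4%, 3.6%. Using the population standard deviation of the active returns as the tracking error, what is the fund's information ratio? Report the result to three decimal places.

r̄ = (0.9 + 4.6 + 2.7 + 4.3 − 0.6 + 3.4 + 3.6) / 7 = 2.7000%
Σ(r − r̄)² = 21.6000; population σ = √(21.6000/7) = 1.7566%
IR = r̄ / tracking error = 2.7000 / 1.7566 = 1.5371

1.537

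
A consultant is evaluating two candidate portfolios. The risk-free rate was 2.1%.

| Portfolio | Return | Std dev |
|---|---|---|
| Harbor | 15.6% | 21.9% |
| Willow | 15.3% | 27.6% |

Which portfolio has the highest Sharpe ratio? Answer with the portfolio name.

Harbor

Harbor: Sharpe ratio = (15.6% − 2.1%) / 21.9% = 0.616
Willow: Sharpe ratio = (15.3% − 2.1%) / 27.6% = 0.478
Highest: Harbor (0.616).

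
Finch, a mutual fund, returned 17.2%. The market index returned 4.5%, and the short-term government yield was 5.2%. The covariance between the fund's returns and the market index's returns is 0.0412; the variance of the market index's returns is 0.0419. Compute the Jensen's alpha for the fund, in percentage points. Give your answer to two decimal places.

β = Cov / Var = 0.0412 / 0.0419 = 0.9833
E[R] = Rf + β(Rm − Rf) = 5.2% + 0.9833 × (4.5% − 5.2%) = 4.5117%
α = Rp − E[R] = 17.2% − 4.5117% = 12.6883

12.69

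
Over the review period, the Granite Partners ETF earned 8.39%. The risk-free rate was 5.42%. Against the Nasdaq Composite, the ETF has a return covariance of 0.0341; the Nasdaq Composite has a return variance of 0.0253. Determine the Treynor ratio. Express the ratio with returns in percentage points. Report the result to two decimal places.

2.20

β = Cov / Var = 0.0341 / 0.0253 = 1.3478
Treynor = (Rp − Rf) / β = (8.39% − 5.42%) / 1.3478 = 2.97 / 1.3478 = 2.2036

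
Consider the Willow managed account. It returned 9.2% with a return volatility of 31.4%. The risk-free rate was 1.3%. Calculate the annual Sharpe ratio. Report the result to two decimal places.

0.25

Sharpe = (Rp − Rf) / σp = (9.2% − 1.3%) / 31.4% = 7.90% / 31.4% = 0.2516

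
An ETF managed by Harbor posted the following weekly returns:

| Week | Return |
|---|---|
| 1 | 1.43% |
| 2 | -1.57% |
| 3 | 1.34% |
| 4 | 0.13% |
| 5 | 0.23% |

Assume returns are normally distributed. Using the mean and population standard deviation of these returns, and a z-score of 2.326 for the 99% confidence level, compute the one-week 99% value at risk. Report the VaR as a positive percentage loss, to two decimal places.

2.21

μ = (1.43 − 1.57 + 1.34 + 0.13 + 0.23) / 5 = 1.560 / 5 = 0.3120%
Σ(r − μ)² = (1.43 − 0.3120)² + (-1.57 − 0.3120)² + … = 5.8885
σ = √[5.8885 / 5] = 1.0852%
VaR = −(μ − z·σ) = −(0.3120 − 2.326 × 1.0852) = −(-2.2122) = 2.2122%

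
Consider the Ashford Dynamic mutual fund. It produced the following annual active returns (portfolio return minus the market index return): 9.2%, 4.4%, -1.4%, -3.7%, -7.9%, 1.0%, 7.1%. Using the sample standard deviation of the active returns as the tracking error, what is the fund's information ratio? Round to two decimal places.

0.20

Mean return r̄ = 8.70 / 7 = 1.2429%
Σ(r − r̄)² = 222.6571; sample σ = √(222.6571/6) = 6.0918%
IR = r̄ / tracking error = 1.2429 / 6.0918 = 0.2040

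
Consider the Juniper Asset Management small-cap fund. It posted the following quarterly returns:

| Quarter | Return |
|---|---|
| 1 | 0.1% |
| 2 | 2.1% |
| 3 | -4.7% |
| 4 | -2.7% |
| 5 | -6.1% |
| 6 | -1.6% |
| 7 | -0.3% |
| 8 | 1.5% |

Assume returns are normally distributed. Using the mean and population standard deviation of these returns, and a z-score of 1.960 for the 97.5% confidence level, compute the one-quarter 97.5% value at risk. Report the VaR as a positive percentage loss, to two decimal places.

6.78

r̄ = (0.1 + 2.1 − 4.7 − 2.7 − 6.1 − 1.6 − 0.3 + 1.5) / 8 = -1.4625%
Population σ = √[Σ(r − r̄)² / 8] = √[58.7988 / 8] = √7.3499 = 2.7111%
VaR = −(r̄ − z·σ) = −(-1.4625 − 1.960 × 2.7111) = −(-6.7763) = 6.7763%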